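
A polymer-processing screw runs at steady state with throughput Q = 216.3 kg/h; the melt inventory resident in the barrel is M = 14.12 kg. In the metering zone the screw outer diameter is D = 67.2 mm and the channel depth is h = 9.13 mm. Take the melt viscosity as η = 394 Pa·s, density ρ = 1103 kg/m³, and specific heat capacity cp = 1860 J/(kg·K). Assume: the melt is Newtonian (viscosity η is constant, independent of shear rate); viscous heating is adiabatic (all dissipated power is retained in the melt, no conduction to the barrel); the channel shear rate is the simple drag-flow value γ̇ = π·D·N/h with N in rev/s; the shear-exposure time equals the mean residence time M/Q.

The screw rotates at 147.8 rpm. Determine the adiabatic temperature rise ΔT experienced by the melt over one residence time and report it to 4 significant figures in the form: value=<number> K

value=146.4 K

Convert throughput: Q = 216.3 kg/h = 216.3/3600 = 0.0600833 kg/s
Mean residence time: t_res = M/Q_s = 14.12 kg / 0.0600833 kg/s = 235.007 s
D = 67.2 mm = 0.0672 m;  h = 9.13 mm = 0.00913 m;  N = 147.8 rpm / 60 = 2.46333 rev/s
γ̇ = π D N / h = (π)(0.0672)(2.46333) / 0.00913 = 56.9602 s⁻¹
Adiabatic rise: ΔT = η γ̇² t_res / (ρ cp) = 394·(56.9602)²·235.007 / (1103·1860) = 146.431 K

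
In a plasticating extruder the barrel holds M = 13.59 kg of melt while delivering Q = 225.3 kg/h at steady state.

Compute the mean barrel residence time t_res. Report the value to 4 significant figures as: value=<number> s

Convert throughput: Q = 225.3 kg/h = 225.3/3600 = 0.0625833 kg/s
t_res = M / Q_s = 13.59 / 0.0625833 = 217.15 s

value=217.2 s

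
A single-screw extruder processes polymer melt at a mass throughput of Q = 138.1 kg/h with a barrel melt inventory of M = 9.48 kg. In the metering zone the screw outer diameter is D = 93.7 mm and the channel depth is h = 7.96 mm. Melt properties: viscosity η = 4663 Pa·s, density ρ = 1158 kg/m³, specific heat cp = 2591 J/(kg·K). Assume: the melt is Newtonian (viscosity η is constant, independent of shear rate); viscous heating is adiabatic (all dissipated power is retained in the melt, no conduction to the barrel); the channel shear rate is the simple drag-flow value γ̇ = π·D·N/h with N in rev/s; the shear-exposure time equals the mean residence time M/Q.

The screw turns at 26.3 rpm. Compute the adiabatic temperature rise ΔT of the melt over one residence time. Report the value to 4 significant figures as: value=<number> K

value=100.9 K

Throughput in SI: Q_s = 138.1 kg/h ÷ 3600 s/h = 0.0383611 kg/s
t_res = M / Q_s = 9.48 ÷ 0.0383611 = 247.125 s
Convert to SI: D = 0.0937 m, h = 0.00796 m, N = 26.3/60 = 0.438333 rev/s
Shear rate: γ̇ = πDN/h = π·0.0937·0.438333/0.00796 = 16.2099 s⁻¹
ΔT = η·γ̇²·t_res/(ρ·cp) = [4663 × 16.2099² × 247.125] / [1158 × 2591] = 100.918 K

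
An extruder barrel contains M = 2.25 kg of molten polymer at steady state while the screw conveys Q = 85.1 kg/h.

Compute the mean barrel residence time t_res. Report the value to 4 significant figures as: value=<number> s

Q_s = Q / 3600 = 85.1 / 3600 = 0.0236389 kg/s
t_res = M / Q_s = 2.25 / 0.0236389 = 95.1821 s

value=95.18 s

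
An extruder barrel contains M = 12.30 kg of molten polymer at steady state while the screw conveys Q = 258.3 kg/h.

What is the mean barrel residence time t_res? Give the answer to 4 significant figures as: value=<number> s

Convert throughput: Q = 258.3 kg/h = 258.3/3600 = 0.07175 kg/s
t_res = M / Q_s = 12.30 / 0.07175 = 171.429 s

value=171.4 s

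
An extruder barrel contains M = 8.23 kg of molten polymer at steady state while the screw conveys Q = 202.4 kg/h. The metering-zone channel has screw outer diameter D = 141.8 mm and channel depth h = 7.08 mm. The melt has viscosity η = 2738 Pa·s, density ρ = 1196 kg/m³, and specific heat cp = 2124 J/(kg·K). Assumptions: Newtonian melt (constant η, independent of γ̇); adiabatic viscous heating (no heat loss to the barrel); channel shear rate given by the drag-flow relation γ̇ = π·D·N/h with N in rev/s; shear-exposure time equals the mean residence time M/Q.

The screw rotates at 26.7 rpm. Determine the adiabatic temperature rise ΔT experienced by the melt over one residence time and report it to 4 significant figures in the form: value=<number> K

value=123.7 K

Throughput in SI: Q_s = 202.4 kg/h ÷ 3600 s/h = 0.0562222 kg/s
Mean residence time: t_res = M/Q_s = 8.23 kg / 0.0562222 kg/s = 146.383 s
Geometry in metres: D = 141.8 mm → 0.1418 m, h = 7.08 mm → 0.00708 m; screw speed N = 26.7 rpm = 0.445 rev/s
γ̇ = π D N / h = (π)(0.1418)(0.445) / 0.00708 = 27.9997 s⁻¹
ΔT = η·γ̇²·t_res/(ρ·cp) = [2738 × 27.9997² × 146.383] / [1196 × 2124] = 123.693 K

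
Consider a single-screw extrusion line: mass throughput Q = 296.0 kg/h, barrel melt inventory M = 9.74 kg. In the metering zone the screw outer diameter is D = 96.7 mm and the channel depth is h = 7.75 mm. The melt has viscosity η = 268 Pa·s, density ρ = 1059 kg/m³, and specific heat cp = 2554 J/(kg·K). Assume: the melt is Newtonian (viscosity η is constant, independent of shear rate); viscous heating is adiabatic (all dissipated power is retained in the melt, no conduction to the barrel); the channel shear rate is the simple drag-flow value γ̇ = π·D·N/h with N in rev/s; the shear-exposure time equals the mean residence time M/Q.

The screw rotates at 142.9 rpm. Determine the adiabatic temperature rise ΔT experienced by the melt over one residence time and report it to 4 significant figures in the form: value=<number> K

value=102.3 K

Throughput in SI: Q_s = 296.0 kg/h ÷ 3600 s/h = 0.0822222 kg/s
t_res = M / Q_s = 9.74 / 0.0822222 = 118.459 s
Convert to SI: D = 0.0967 m, h = 0.00775 m, N = 142.9/60 = 2.38167 rev/s
γ̇ = π D N / h = (π)(0.0967)(2.38167) / 0.00775 = 93.3589 s⁻¹
Adiabatic rise: ΔT = η γ̇² t_res / (ρ cp) = 268·(93.3589)²·118.459 / (1059·2554) = 102.305 K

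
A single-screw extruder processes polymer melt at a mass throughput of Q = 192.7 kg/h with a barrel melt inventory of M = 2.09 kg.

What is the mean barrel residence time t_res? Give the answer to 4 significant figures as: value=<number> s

value=39.05 s

Convert throughput: Q = 192.7 kg/h = 192.7/3600 = 0.0535278 kg/s
t_res = M / Q_s = 2.09 / 0.0535278 = 39.0451 s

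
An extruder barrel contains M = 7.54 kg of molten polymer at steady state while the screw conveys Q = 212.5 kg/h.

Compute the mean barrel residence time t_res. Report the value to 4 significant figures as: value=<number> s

value=127.7 s

Q_s = Q / 3600 = 212.5 / 3600 = 0.0590278 kg/s
t_res = M / Q_s = 7.54 / 0.0590278 = 127.736 s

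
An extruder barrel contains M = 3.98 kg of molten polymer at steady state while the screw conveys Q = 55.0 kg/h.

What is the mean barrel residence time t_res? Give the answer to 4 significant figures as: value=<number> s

value=260.5 s

Throughput in SI: Q_s = 55.0 kg/h ÷ 3600 s/h = 0.0152778 kg/s
Mean residence time: t_res = M/Q_s = 3.98 kg / 0.0152778 kg/s = 260.509 s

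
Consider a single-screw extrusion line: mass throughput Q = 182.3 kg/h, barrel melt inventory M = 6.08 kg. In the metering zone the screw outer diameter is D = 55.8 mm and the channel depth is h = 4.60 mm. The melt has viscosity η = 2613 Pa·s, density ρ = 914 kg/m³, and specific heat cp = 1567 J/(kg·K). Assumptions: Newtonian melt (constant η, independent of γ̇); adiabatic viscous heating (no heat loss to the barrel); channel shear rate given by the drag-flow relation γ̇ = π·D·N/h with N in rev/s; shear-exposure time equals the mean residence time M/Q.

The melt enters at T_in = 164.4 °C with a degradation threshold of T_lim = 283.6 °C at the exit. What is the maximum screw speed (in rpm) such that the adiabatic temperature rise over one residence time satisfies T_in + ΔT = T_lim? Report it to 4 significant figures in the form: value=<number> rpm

value=36.73 rpm

Throughput in SI: Q_s = 182.3 kg/h ÷ 3600 s/h = 0.0506389 kg/s
t_res = M / Q_s = 6.08 / 0.0506389 = 120.066 s
Geometry in SI: D = 55.8 mm → 0.0558 m, h = 4.60 mm → 0.0046 m
ΔT_a = T_lim − T_in = 283.6 − 164.4 = 119.2 K
Invert ΔT = ηγ̇²t_res/(ρcp) for γ̇: γ̇_max² = ΔT_a ρ cp / (η t_res) = 119.2·914·1567 / (2613·120.066) = 544.168 s⁻²
γ̇_max = √544.168 = 23.3274 s⁻¹
N_max = γ̇_max h / (πD) = 23.3274·0.0046/(π·0.0558) = 0.612125 rev/s → ×60 = 36.7275 rpm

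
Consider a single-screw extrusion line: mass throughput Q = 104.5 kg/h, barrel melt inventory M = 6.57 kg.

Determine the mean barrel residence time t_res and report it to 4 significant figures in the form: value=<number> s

value=226.3 s

Throughput in SI: Q_s = 104.5 kg/h ÷ 3600 s/h = 0.0290278 kg/s
t_res = M / Q_s = 6.57 / 0.0290278 = 226.335 s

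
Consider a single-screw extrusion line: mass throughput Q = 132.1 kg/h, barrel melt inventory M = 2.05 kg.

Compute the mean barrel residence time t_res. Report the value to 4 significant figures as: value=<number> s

Q_s = Q / 3600 = 132.1 / 3600 = 0.0366944 kg/s
t_res = M / Q_s = 2.05 / 0.0366944 = 55.8668 s

value=55.87 s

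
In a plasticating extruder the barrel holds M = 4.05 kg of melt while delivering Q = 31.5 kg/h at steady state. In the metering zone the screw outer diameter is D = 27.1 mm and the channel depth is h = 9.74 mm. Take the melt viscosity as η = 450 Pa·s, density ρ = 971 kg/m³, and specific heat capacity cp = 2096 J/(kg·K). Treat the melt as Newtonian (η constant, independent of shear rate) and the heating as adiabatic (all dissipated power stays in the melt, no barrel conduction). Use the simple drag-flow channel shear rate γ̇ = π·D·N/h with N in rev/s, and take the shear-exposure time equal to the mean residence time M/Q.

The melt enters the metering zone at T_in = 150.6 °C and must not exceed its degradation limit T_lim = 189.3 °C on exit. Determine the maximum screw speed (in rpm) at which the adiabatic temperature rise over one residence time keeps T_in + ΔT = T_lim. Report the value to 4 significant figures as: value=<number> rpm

value=133.5 rpm

Q_s = Q / 3600 = 31.5 / 3600 = 0.00875 kg/s
t_res = M / Q_s = 4.05 ÷ 0.00875 = 462.857 s
Geometry in SI: D = 27.1 mm → 0.0271 m, h = 9.74 mm → 0.00974 m
Allowable rise: ΔT_a = T_lim − T_in = 189.3 − 150.6 = 38.7 K
γ̇_max² = ΔT_a·ρ·cp/(η·t_res) = 38.7·971·2096/(450·462.857) = 378.148 s⁻²
γ̇_max = √378.148 = 19.446 s⁻¹
N_max = γ̇_max h / (πD) = 19.446·0.00974/(π·0.0271) = 2.2247 rev/s → ×60 = 133.482 rpm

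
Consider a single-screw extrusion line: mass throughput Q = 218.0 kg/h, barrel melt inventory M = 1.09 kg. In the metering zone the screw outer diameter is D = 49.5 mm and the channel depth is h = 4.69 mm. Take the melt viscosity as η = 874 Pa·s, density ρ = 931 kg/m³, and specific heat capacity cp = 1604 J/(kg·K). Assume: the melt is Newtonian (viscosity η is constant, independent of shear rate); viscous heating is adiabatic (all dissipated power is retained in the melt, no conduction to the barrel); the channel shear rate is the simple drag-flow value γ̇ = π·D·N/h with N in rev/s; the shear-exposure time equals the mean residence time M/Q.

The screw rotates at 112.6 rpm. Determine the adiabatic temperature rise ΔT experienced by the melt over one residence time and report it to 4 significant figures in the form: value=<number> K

Convert throughput: Q = 218.0 kg/h = 218.0/3600 = 0.0605556 kg/s
t_res = M / Q_s = 1.09 / 0.0605556 = 18 s
Geometry in metres: D = 49.5 mm → 0.0495 m, h = 4.69 mm → 0.00469 m; screw speed N = 112.6 rpm = 1.87667 rev/s
Shear rate: γ̇ = πDN/h = π·0.0495·1.87667/0.00469 = 62.2256 s⁻¹
Adiabatic rise: ΔT = η γ̇² t_res / (ρ cp) = 874·(62.2256)²·18 / (931·1604) = 40.7914 K

value=40.79 K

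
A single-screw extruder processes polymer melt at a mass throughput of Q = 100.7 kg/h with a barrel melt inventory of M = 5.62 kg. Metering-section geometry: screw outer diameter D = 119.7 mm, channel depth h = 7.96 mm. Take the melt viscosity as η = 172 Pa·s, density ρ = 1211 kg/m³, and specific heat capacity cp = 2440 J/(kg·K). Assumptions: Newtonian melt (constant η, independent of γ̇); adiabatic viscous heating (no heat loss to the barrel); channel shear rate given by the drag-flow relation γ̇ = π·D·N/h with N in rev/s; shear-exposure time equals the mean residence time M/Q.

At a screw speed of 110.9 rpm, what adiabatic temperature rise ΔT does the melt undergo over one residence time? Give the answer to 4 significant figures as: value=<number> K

Convert throughput: Q = 100.7 kg/h = 100.7/3600 = 0.0279722 kg/s
Mean residence time: t_res = M/Q_s = 5.62 kg / 0.0279722 kg/s = 200.914 s
Geometry in metres: D = 119.7 mm → 0.1197 m, h = 7.96 mm → 0.00796 m; screw speed N = 110.9 rpm = 1.84833 rev/s
Shear rate: γ̇ = πDN/h = π·0.1197·1.84833/0.00796 = 87.3195 s⁻¹
ΔT = η·γ̇²·t_res / (ρ·cp) = 172 · (87.3195)² · 200.914 / (1211 · 2440) = 89.1716 K

value=89.17 K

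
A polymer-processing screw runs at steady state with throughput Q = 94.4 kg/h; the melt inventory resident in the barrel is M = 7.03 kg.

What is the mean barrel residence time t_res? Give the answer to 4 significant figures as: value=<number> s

Convert throughput: Q = 94.4 kg/h = 94.4/3600 = 0.0262222 kg/s
Mean residence time: t_res = M/Q_s = 7.03 kg / 0.0262222 kg/s = 268.093 s

value=268.1 s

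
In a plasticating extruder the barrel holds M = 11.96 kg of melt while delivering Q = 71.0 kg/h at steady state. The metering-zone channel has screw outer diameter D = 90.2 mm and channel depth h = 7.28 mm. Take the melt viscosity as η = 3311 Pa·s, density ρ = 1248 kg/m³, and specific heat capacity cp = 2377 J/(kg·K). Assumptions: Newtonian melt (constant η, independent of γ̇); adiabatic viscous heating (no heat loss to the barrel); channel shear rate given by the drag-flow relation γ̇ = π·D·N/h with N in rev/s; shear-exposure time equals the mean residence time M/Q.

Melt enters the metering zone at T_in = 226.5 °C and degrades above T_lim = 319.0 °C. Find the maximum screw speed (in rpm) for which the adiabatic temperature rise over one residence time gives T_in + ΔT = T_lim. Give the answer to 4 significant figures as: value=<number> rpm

value=18.02 rpm

Q_s = Q / 3600 = 71.0 / 3600 = 0.0197222 kg/s
Mean residence time: t_res = M/Q_s = 11.96 kg / 0.0197222 kg/s = 606.423 s
Convert to metres: D = 0.0902 m, h = 0.00728 m
ΔT_a = T_lim − T_in = 319.0 − 226.5 = 92.5 K
Invert ΔT = ηγ̇²t_res/(ρcp) for γ̇: γ̇_max² = ΔT_a ρ cp / (η t_res) = 92.5·1248·2377 / (3311·606.423) = 136.663 s⁻²
γ̇_max = √136.663 = 11.6903 s⁻¹
Solve γ̇ = πDN/h for N: N_max = γ̇_max·h/(π·D) = 11.6903 × 0.00728 / (π × 0.0902) = 0.300331 rev/s = 18.0199 rpm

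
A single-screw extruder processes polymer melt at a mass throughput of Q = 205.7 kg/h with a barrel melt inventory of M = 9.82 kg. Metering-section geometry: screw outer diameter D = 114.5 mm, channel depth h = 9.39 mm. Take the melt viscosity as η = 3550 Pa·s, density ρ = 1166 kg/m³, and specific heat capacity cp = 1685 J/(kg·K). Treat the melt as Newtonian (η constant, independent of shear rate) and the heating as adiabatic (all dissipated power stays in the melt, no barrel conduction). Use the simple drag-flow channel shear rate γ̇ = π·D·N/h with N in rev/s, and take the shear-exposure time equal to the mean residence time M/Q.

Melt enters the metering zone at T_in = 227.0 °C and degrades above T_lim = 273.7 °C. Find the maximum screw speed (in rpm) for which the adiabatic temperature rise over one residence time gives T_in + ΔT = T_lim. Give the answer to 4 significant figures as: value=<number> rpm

Throughput in SI: Q_s = 205.7 kg/h ÷ 3600 s/h = 0.0571389 kg/s
Mean residence time: t_res = M/Q_s = 9.82 kg / 0.0571389 kg/s = 171.862 s
D = 114.5 mm = 0.1145 m;  h = 9.39 mm = 0.00939 m
Allowable rise: ΔT_a = T_lim − T_in = 273.7 − 227.0 = 46.7 K
γ̇_max² = ΔT_a·ρ·cp/(η·t_res) = 46.7·1166·1685/(3550·171.862) = 150.386 s⁻²
Take the square root: γ̇_max = √(150.386) = 12.2632 s⁻¹
Solve γ̇ = πDN/h for N: N_max = γ̇_max·h/(π·D) = 12.2632 × 0.00939 / (π × 0.1145) = 0.320121 rev/s = 19.2072 rpm

value=19.21 rpm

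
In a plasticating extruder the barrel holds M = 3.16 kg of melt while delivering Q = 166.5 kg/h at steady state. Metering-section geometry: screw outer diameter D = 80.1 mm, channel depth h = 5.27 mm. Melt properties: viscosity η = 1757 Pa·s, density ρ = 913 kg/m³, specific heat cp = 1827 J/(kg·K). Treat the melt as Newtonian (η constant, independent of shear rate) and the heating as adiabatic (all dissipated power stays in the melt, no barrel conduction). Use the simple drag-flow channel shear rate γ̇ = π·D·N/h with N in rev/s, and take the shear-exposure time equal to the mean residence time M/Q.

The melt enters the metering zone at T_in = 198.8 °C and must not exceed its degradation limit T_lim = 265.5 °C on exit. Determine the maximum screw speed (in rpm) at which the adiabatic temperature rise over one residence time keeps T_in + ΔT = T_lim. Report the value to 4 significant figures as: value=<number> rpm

value=38.25 rpm

Convert throughput: Q = 166.5 kg/h = 166.5/3600 = 0.04625 kg/s
t_res = M / Q_s = 3.16 ÷ 0.04625 = 68.3243 s
D = 80.1 mm = 0.0801 m;  h = 5.27 mm = 0.00527 m
Allowable rise: ΔT_a = T_lim − T_in = 265.5 − 198.8 = 66.7 K
γ̇_max² = ΔT_a·ρ·cp/(η·t_res) = 66.7·913·1827/(1757·68.3243) = 926.804 s⁻²
γ̇_max = sqrt(926.804) = 30.4435 s⁻¹
N_max = γ̇_max·h / (π·D) = 30.4435 · 0.00527 / (π · 0.0801) = 0.637562 rev/s = 38.2537 rpm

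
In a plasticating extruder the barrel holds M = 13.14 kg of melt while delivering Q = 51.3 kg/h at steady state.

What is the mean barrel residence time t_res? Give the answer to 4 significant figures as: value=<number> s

value=922.1 s

Convert throughput: Q = 51.3 kg/h = 51.3/3600 = 0.01425 kg/s
Mean residence time: t_res = M/Q_s = 13.14 kg / 0.01425 kg/s = 922.105 s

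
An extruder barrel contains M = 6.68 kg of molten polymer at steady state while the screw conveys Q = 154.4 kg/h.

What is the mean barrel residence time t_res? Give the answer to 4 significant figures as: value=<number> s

Convert throughput: Q = 154.4 kg/h = 154.4/3600 = 0.0428889 kg/s
t_res = M / Q_s = 6.68 / 0.0428889 = 155.751 s

value=155.8 s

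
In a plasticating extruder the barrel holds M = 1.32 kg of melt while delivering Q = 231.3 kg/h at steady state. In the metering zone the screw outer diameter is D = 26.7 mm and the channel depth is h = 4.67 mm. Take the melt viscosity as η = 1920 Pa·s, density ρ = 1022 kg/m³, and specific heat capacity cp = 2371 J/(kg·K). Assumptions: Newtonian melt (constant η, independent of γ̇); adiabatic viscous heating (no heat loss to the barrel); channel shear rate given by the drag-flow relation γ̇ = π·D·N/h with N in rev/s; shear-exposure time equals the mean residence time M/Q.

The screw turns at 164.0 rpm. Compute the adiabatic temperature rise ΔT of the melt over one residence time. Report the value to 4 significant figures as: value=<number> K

value=39.24 K

Convert throughput: Q = 231.3 kg/h = 231.3/3600 = 0.06425 kg/s
Mean residence time: t_res = M/Q_s = 1.32 kg / 0.06425 kg/s = 20.5447 s
Convert to SI: D = 0.0267 m, h = 0.00467 m, N = 164.0/60 = 2.73333 rev/s
γ̇ = π D N / h = (π)(0.0267)(2.73333) / 0.00467 = 49.095 s⁻¹
ΔT = η·γ̇²·t_res/(ρ·cp) = [1920 × 49.095² × 20.5447] / [1022 × 2371] = 39.2368 K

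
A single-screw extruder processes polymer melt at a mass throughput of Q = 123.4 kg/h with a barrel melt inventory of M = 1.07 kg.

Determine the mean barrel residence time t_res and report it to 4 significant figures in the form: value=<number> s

Q_s = Q / 3600 = 123.4 / 3600 = 0.0342778 kg/s
Mean residence time: t_res = M/Q_s = 1.07 kg / 0.0342778 kg/s = 31.2156 s

value=31.22 s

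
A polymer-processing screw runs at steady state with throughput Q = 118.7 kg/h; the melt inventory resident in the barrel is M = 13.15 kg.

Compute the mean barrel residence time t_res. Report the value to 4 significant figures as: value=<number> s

value=398.8 s

Convert throughput: Q = 118.7 kg/h = 118.7/3600 = 0.0329722 kg/s
Mean residence time: t_res = M/Q_s = 13.15 kg / 0.0329722 kg/s = 398.821 s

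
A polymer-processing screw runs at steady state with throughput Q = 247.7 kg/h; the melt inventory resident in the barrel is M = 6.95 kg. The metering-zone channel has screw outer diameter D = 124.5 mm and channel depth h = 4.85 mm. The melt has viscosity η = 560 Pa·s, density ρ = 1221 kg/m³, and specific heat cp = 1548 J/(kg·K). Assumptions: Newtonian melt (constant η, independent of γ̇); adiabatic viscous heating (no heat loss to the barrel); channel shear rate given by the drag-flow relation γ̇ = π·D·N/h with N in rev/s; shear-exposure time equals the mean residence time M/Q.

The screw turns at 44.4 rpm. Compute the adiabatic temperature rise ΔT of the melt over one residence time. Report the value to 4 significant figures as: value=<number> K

Q_s = Q / 3600 = 247.7 / 3600 = 0.0688056 kg/s
t_res = M / Q_s = 6.95 ÷ 0.0688056 = 101.009 s
Convert to SI: D = 0.1245 m, h = 0.00485 m, N = 44.4/60 = 0.74 rev/s
γ̇ = π·D·N / h = π · 0.1245 · 0.74 / 0.00485 = 59.6773 s⁻¹
ΔT = η·γ̇²·t_res/(ρ·cp) = [560 × 59.6773² × 101.009] / [1221 × 1548] = 106.581 K

value=106.6 K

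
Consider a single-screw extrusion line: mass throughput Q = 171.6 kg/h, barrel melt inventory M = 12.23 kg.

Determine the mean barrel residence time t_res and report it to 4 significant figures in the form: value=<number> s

value=256.6 s

Convert throughput: Q = 171.6 kg/h = 171.6/3600 = 0.0476667 kg/s
t_res = M / Q_s = 12.23 / 0.0476667 = 256.573 s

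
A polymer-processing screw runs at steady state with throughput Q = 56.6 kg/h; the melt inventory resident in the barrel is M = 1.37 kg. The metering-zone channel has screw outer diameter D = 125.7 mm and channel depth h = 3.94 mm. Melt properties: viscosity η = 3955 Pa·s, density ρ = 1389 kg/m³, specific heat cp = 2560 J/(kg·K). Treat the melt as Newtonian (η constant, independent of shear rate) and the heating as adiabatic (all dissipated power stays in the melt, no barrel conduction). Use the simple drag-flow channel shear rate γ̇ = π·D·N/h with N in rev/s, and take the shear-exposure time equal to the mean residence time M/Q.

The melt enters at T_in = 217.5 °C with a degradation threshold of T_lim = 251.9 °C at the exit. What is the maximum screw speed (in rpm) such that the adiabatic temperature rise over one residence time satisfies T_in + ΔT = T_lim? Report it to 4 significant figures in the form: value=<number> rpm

Q_s = Q / 3600 = 56.6 / 3600 = 0.0157222 kg/s
t_res = M / Q_s = 1.37 ÷ 0.0157222 = 87.1378 s
Geometry in SI: D = 125.7 mm → 0.1257 m, h = 3.94 mm → 0.00394 m
Allowable rise: ΔT_a = T_lim − T_in = 251.9 − 217.5 = 34.4 K
Invert ΔT = ηγ̇²t_res/(ρcp) for γ̇: γ̇_max² = ΔT_a ρ cp / (η t_res) = 34.4·1389·2560 / (3955·87.1378) = 354.934 s⁻²
γ̇_max = √354.934 = 18.8397 s⁻¹
N_max = γ̇_max·h / (π·D) = 18.8397 · 0.00394 / (π · 0.1257) = 0.187968 rev/s = 11.2781 rpm

value=11.28 rpm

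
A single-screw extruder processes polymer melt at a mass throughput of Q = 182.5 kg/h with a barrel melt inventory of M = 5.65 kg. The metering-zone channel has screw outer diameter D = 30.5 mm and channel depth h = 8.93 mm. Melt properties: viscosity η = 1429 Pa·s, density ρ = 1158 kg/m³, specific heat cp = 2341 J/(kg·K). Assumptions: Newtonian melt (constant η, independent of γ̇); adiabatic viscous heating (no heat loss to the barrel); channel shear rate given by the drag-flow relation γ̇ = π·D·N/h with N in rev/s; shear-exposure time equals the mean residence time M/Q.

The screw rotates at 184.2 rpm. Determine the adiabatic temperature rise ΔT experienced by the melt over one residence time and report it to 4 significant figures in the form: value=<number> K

value=63.75 K

Throughput in SI: Q_s = 182.5 kg/h ÷ 3600 s/h = 0.0506944 kg/s
Mean residence time: t_res = M/Q_s = 5.65 kg / 0.0506944 kg/s = 111.452 s
Convert to SI: D = 0.0305 m, h = 0.00893 m, N = 184.2/60 = 3.07 rev/s
Shear rate: γ̇ = πDN/h = π·0.0305·3.07/0.00893 = 32.941 s⁻¹
ΔT = η·γ̇²·t_res / (ρ·cp) = 1429 · (32.941)² · 111.452 / (1158 · 2341) = 63.7505 K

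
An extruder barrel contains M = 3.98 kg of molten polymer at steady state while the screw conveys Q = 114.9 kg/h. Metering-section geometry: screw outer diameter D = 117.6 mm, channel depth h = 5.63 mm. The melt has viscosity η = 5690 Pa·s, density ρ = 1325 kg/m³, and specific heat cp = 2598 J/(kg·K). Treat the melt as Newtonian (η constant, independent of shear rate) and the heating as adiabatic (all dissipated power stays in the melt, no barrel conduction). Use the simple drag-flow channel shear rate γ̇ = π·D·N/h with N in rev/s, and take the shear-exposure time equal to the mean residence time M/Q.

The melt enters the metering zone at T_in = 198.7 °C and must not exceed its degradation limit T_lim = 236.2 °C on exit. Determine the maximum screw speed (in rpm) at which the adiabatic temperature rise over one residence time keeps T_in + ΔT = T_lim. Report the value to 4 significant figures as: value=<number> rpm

value=12.33 rpm

Q_s = Q / 3600 = 114.9 / 3600 = 0.0319167 kg/s
Mean residence time: t_res = M/Q_s = 3.98 kg / 0.0319167 kg/s = 124.7 s
D = 117.6 mm = 0.1176 m;  h = 5.63 mm = 0.00563 m
ΔT_a = T_lim − T_in = 236.2 °C − 198.7 °C = 37.5 K
γ̇_max² = ΔT_a·ρ·cp / (η·t_res) = [37.5 × 1325 × 2598] / [5690 × 124.7] = 181.932 s⁻²
γ̇_max = sqrt(181.932) = 13.4882 s⁻¹
Solve γ̇ = πDN/h for N: N_max = γ̇_max·h/(π·D) = 13.4882 × 0.00563 / (π × 0.1176) = 0.205544 rev/s = 12.3327 rpm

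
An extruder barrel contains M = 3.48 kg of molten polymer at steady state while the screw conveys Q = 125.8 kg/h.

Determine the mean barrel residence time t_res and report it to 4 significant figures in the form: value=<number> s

value=99.59 s

Convert throughput: Q = 125.8 kg/h = 125.8/3600 = 0.0349444 kg/s
t_res = M / Q_s = 3.48 / 0.0349444 = 99.5866 s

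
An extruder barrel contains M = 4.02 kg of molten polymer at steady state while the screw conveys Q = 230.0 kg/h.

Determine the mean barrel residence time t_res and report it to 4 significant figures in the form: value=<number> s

Q_s = Q / 3600 = 230.0 / 3600 = 0.0638889 kg/s
Mean residence time: t_res = M/Q_s = 4.02 kg / 0.0638889 kg/s = 62.9217 s

value=62.92 s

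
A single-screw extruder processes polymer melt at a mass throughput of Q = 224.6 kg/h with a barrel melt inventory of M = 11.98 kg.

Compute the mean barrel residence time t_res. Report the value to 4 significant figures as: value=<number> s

value=192.0 s

Convert throughput: Q = 224.6 kg/h = 224.6/3600 = 0.0623889 kg/s
t_res = M / Q_s = 11.98 ÷ 0.0623889 = 192.021 s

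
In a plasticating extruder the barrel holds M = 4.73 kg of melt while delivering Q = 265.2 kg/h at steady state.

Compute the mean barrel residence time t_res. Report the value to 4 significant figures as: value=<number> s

value=64.21 s

Throughput in SI: Q_s = 265.2 kg/h ÷ 3600 s/h = 0.0736667 kg/s
t_res = M / Q_s = 4.73 / 0.0736667 = 64.2081 s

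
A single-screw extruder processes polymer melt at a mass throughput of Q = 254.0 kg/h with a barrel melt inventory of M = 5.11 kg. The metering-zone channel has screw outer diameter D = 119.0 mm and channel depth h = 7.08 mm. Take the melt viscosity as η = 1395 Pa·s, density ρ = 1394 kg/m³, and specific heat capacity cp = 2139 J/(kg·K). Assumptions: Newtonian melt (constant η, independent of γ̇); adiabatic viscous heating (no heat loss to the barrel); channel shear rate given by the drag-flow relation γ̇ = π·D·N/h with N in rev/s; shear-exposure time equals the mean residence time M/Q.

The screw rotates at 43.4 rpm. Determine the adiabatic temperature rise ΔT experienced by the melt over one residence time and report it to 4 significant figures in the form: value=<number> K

Convert throughput: Q = 254.0 kg/h = 254.0/3600 = 0.0705556 kg/s
Mean residence time: t_res = M/Q_s = 5.11 kg / 0.0705556 kg/s = 72.4252 s
Geometry in metres: D = 119.0 mm → 0.119 m, h = 7.08 mm → 0.00708 m; screw speed N = 43.4 rpm = 0.723333 rev/s
γ̇ = π·D·N / h = π · 0.119 · 0.723333 / 0.00708 = 38.1946 s⁻¹
ΔT = η·γ̇²·t_res / (ρ·cp) = 1395 · (38.1946)² · 72.4252 / (1394 · 2139) = 49.4304 K

value=49.43 K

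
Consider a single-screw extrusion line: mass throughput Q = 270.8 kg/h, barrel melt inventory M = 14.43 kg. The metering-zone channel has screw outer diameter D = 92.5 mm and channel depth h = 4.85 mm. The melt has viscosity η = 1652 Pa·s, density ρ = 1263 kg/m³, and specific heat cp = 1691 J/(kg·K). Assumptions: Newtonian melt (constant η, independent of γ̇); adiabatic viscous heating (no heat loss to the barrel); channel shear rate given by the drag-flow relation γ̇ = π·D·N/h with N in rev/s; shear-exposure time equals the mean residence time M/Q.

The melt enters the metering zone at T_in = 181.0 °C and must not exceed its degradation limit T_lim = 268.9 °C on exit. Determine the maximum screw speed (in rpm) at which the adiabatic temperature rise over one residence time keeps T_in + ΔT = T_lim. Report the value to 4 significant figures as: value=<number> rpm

Q_s = Q / 3600 = 270.8 / 3600 = 0.0752222 kg/s
t_res = M / Q_s = 14.43 / 0.0752222 = 191.832 s
Convert to metres: D = 0.0925 m, h = 0.00485 m
ΔT_a = T_lim − T_in = 268.9 °C − 181.0 °C = 87.9 K
Invert ΔT = ηγ̇²t_res/(ρcp) for γ̇: γ̇_max² = ΔT_a ρ cp / (η t_res) = 87.9·1263·1691 / (1652·191.832) = 592.387 s⁻²
Take the square root: γ̇_max = √(592.387) = 24.339 s⁻¹
N_max = γ̇_max h / (πD) = 24.339·0.00485/(π·0.0925) = 0.406212 rev/s → ×60 = 24.3727 rpm

value=24.37 rpm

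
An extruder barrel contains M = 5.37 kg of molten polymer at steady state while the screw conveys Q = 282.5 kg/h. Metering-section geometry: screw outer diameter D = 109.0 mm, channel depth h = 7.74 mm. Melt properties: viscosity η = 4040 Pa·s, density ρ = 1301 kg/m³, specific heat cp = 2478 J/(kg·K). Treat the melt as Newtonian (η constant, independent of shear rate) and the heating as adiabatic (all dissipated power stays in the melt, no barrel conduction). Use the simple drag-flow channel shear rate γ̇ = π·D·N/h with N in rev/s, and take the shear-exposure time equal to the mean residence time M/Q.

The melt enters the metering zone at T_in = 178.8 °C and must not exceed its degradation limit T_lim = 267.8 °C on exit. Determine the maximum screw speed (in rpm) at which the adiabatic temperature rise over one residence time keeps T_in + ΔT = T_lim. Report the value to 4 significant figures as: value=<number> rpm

value=43.69 rpm

Q_s = Q / 3600 = 282.5 / 3600 = 0.0784722 kg/s
t_res = M / Q_s = 5.37 ÷ 0.0784722 = 68.4319 s
Geometry in SI: D = 109.0 mm → 0.109 m, h = 7.74 mm → 0.00774 m
ΔT_a = T_lim − T_in = 267.8 − 178.8 = 89 K
γ̇_max² = ΔT_a·ρ·cp/(η·t_res) = 89·1301·2478/(4040·68.4319) = 1037.84 s⁻²
γ̇_max = √1037.84 = 32.2155 s⁻¹
N_max = γ̇_max·h / (π·D) = 32.2155 · 0.00774 / (π · 0.109) = 0.728164 rev/s = 43.6898 rpm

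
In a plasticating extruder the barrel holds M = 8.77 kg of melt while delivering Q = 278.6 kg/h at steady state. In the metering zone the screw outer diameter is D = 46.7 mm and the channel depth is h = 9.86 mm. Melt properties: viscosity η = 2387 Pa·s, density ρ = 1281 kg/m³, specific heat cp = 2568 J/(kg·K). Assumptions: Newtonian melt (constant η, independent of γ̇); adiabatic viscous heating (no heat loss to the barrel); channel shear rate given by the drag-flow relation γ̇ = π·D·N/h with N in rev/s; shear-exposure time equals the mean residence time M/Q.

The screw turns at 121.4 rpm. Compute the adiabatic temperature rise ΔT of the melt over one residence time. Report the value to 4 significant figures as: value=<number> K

Convert throughput: Q = 278.6 kg/h = 278.6/3600 = 0.0773889 kg/s
t_res = M / Q_s = 8.77 / 0.0773889 = 113.324 s
Geometry in metres: D = 46.7 mm → 0.0467 m, h = 9.86 mm → 0.00986 m; screw speed N = 121.4 rpm = 2.02333 rev/s
γ̇ = π D N / h = (π)(0.0467)(2.02333) / 0.00986 = 30.1063 s⁻¹
Adiabatic rise: ΔT = η γ̇² t_res / (ρ cp) = 2387·(30.1063)²·113.324 / (1281·2568) = 74.5322 K

value=74.53 K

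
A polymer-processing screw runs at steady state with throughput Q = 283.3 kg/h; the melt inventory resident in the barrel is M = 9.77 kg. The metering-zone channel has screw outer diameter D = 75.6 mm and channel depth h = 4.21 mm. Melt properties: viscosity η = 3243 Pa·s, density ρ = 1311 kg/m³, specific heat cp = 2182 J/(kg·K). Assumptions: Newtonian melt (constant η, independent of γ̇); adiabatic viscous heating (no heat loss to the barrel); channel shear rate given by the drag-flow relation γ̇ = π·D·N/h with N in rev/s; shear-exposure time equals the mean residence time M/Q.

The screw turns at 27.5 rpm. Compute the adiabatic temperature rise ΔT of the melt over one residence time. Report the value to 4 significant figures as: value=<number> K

Convert throughput: Q = 283.3 kg/h = 283.3/3600 = 0.0786944 kg/s
t_res = M / Q_s = 9.77 ÷ 0.0786944 = 124.151 s
Geometry in metres: D = 75.6 mm → 0.0756 m, h = 4.21 mm → 0.00421 m; screw speed N = 27.5 rpm = 0.458333 rev/s
Shear rate: γ̇ = πDN/h = π·0.0756·0.458333/0.00421 = 25.8566 s⁻¹
ΔT = η·γ̇²·t_res / (ρ·cp) = 3243 · (25.8566)² · 124.151 / (1311 · 2182) = 94.0984 K

value=94.10 K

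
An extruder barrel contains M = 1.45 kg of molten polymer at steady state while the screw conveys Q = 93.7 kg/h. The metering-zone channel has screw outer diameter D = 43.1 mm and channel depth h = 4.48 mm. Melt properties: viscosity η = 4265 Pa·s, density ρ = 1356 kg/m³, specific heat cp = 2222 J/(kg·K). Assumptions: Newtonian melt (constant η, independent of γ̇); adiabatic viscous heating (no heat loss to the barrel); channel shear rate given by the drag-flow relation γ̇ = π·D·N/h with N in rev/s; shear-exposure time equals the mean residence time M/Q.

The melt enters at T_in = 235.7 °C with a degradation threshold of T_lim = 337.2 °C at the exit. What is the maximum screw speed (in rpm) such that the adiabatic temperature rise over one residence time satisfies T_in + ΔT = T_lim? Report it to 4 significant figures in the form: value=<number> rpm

Convert throughput: Q = 93.7 kg/h = 93.7/3600 = 0.0260278 kg/s
t_res = M / Q_s = 1.45 / 0.0260278 = 55.7097 s
Geometry in SI: D = 43.1 mm → 0.0431 m, h = 4.48 mm → 0.00448 m
ΔT_a = T_lim − T_in = 337.2 °C − 235.7 °C = 101.5 K
γ̇_max² = ΔT_a·ρ·cp / (η·t_res) = [101.5 × 1356 × 2222] / [4265 × 55.7097] = 1287.12 s⁻²
Take the square root: γ̇_max = √(1287.12) = 35.8765 s⁻¹
N_max = γ̇_max·h / (π·D) = 35.8765 · 0.00448 / (π · 0.0431) = 1.18703 rev/s = 71.2217 rpm

value=71.22 rpm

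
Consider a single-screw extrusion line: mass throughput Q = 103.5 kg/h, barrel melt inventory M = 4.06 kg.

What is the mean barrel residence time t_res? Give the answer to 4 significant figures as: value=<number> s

value=141.2 s

Throughput in SI: Q_s = 103.5 kg/h ÷ 3600 s/h = 0.02875 kg/s
t_res = M / Q_s = 4.06 ÷ 0.02875 = 141.217 s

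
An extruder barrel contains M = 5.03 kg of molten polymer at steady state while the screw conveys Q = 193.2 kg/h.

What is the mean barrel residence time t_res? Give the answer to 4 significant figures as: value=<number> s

Q_s = Q / 3600 = 193.2 / 3600 = 0.0536667 kg/s
t_res = M / Q_s = 5.03 / 0.0536667 = 93.7267 s

value=93.73 s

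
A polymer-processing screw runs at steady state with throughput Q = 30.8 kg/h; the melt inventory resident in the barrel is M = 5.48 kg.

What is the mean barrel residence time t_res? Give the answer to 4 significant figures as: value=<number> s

Throughput in SI: Q_s = 30.8 kg/h ÷ 3600 s/h = 0.00855556 kg/s
Mean residence time: t_res = M/Q_s = 5.48 kg / 0.00855556 kg/s = 640.519 s

value=640.5 s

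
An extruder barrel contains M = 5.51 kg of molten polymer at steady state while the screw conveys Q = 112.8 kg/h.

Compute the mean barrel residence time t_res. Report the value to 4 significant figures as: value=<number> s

value=175.9 s

Throughput in SI: Q_s = 112.8 kg/h ÷ 3600 s/h = 0.0313333 kg/s
t_res = M / Q_s = 5.51 / 0.0313333 = 175.851 s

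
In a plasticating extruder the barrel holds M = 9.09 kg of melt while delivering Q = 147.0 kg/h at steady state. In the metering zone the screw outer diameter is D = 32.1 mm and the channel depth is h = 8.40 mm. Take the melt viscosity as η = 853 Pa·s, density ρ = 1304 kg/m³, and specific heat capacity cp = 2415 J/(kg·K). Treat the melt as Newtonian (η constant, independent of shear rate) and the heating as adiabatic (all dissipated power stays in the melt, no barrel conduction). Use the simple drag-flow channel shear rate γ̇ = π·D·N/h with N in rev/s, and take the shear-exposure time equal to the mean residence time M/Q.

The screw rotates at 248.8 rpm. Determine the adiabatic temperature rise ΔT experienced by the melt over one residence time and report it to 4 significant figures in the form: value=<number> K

value=149.4 K

Convert throughput: Q = 147.0 kg/h = 147.0/3600 = 0.0408333 kg/s
t_res = M / Q_s = 9.09 ÷ 0.0408333 = 222.612 s
D = 32.1 mm = 0.0321 m;  h = 8.40 mm = 0.0084 m;  N = 248.8 rpm / 60 = 4.14667 rev/s
Shear rate: γ̇ = πDN/h = π·0.0321·4.14667/0.0084 = 49.7823 s⁻¹
Adiabatic rise: ΔT = η γ̇² t_res / (ρ cp) = 853·(49.7823)²·222.612 / (1304·2415) = 149.435 K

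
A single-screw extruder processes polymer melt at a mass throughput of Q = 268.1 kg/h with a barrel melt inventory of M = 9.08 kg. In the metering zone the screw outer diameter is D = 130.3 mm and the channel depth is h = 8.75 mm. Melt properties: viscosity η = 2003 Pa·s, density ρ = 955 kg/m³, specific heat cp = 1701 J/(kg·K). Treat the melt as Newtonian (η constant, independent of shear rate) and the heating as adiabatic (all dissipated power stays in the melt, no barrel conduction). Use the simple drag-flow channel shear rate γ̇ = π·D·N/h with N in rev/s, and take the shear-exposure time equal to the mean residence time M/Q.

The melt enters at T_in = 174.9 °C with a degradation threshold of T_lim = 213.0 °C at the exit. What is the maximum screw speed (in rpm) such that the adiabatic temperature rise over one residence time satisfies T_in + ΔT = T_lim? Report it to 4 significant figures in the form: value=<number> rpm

value=20.42 rpm

Convert throughput: Q = 268.1 kg/h = 268.1/3600 = 0.0744722 kg/s
t_res = M / Q_s = 9.08 ÷ 0.0744722 = 121.925 s
Convert to metres: D = 0.1303 m, h = 0.00875 m
ΔT_a = T_lim − T_in = 213.0 °C − 174.9 °C = 38.1 K
Invert ΔT = ηγ̇²t_res/(ρcp) for γ̇: γ̇_max² = ΔT_a ρ cp / (η t_res) = 38.1·955·1701 / (2003·121.925) = 253.431 s⁻²
Take the square root: γ̇_max = √(253.431) = 15.9195 s⁻¹
N_max = γ̇_max h / (πD) = 15.9195·0.00875/(π·0.1303) = 0.340286 rev/s → ×60 = 20.4171 rpm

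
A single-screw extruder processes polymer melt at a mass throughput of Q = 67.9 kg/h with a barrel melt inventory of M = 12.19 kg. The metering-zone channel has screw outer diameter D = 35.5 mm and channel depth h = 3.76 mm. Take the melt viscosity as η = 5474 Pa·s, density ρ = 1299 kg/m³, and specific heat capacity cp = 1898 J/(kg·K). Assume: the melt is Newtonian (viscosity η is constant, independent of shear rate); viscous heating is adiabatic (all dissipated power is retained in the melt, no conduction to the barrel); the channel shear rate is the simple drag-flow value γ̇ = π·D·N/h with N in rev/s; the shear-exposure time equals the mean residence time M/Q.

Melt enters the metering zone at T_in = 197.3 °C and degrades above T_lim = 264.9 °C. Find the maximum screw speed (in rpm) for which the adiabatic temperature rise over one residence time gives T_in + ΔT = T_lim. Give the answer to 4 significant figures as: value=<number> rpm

Throughput in SI: Q_s = 67.9 kg/h ÷ 3600 s/h = 0.0188611 kg/s
t_res = M / Q_s = 12.19 / 0.0188611 = 646.303 s
Geometry in SI: D = 35.5 mm → 0.0355 m, h = 3.76 mm → 0.00376 m
ΔT_a = T_lim − T_in = 264.9 − 197.3 = 67.6 K
γ̇_max² = ΔT_a·ρ·cp/(η·t_res) = 67.6·1299·1898/(5474·646.303) = 47.1098 s⁻²
Take the square root: γ̇_max = √(47.1098) = 6.86365 s⁻¹
Solve γ̇ = πDN/h for N: N_max = γ̇_max·h/(π·D) = 6.86365 × 0.00376 / (π × 0.0355) = 0.231401 rev/s = 13.8841 rpm

value=13.88 rpm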